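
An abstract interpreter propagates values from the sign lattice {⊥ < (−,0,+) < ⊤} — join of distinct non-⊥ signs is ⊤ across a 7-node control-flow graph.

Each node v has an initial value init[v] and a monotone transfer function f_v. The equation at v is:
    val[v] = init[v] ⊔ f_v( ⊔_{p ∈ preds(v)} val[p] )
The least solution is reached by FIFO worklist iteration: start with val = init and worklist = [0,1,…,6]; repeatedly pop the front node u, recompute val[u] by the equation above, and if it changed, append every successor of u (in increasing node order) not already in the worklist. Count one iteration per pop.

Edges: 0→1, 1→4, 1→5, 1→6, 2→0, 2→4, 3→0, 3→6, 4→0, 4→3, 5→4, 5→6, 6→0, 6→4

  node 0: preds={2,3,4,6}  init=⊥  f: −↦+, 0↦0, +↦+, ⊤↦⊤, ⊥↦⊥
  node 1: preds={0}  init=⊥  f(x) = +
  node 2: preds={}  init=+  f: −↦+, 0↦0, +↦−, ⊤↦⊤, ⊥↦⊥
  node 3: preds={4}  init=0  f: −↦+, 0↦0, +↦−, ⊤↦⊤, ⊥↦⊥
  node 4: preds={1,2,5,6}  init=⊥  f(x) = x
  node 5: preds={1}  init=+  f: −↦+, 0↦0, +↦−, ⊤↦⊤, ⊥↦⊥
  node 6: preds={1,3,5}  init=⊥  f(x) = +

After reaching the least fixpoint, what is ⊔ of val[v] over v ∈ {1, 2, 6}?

+

Trace (13 dequeues):
  [1] u=0 | in ⊤ | out ⊤ | prev ⊥ | push {}
  [2] u=1 | in ⊤ | out + | prev ⊥ | push {}
  [3] u=2 | in ⊥ | out + | ==
  [4] u=3 | in ⊥ | out 0 | ==
  [5] u=4 | in + | out + | prev ⊥ | push {0,3}
  [6] u=5 | in + | out ⊤ | prev + | push {4}
  [7] u=6 | in ⊤ | out + | prev ⊥ | push {}
  [8] u=0 | in ⊤ | out ⊤ | ==
  [9] u=3 | in + | out ⊤ | prev 0 | push {0,6}
  [10] u=4 | in ⊤ | out ⊤ | prev + | push {3}
  [11] u=0 | in ⊤ | out ⊤ | ==
  [12] u=6 | in ⊤ | out + | ==
  [13] u=3 | in ⊤ | out ⊤ | ==

Converged values:
  [0] ⊤
  [1] +
  [2] +
  [3] ⊤
  [4] ⊤
  [5] ⊤
  [6] +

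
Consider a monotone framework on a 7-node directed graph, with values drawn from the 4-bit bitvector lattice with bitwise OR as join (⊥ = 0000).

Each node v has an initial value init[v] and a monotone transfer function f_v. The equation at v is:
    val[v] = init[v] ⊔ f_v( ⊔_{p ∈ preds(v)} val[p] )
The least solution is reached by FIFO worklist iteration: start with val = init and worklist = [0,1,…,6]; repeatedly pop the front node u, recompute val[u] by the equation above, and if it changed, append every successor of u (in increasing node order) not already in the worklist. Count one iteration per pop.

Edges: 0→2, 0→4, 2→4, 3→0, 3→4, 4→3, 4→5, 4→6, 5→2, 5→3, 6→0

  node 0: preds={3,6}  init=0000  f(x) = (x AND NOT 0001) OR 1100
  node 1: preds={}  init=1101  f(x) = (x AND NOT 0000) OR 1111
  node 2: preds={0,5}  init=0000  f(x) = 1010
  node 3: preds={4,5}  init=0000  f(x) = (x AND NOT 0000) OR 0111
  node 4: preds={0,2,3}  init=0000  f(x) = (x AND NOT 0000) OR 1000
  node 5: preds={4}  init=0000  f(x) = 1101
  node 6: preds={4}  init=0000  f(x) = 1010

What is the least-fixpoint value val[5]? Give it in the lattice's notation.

Trace (12 dequeues):
  [1] u=0 | in 0000 | out 1100 | prev 0000 | push {}
  [2] u=1 | in 0000 | out 1111 | prev 1101 | push {}
  [3] u=2 | in 1100 | out 1010 | prev 0000 | push {}
  [4] u=3 | in 0000 | out 0111 | prev 0000 | push {0}
  [5] u=4 | in 1111 | out 1111 | prev 0000 | push {3}
  [6] u=5 | in 1111 | out 1101 | prev 0000 | push {2}
  [7] u=6 | in 1111 | out 1010 | prev 0000 | push {}
  [8] u=0 | in 1111 | out 1110 | prev 1100 | push {4}
  [9] u=3 | in 1111 | out 1111 | prev 0111 | push {0}
  [10] u=2 | in 1111 | out 1010 | ==
  [11] u=4 | in 1111 | out 1111 | ==
  [12] u=0 | in 1111 | out 1110 | ==

Converged values:
  [0] 1110
  [1] 1111
  [2] 1010
  [3] 1111
  [4] 1111
  [5] 1101
  [6] 1010

1101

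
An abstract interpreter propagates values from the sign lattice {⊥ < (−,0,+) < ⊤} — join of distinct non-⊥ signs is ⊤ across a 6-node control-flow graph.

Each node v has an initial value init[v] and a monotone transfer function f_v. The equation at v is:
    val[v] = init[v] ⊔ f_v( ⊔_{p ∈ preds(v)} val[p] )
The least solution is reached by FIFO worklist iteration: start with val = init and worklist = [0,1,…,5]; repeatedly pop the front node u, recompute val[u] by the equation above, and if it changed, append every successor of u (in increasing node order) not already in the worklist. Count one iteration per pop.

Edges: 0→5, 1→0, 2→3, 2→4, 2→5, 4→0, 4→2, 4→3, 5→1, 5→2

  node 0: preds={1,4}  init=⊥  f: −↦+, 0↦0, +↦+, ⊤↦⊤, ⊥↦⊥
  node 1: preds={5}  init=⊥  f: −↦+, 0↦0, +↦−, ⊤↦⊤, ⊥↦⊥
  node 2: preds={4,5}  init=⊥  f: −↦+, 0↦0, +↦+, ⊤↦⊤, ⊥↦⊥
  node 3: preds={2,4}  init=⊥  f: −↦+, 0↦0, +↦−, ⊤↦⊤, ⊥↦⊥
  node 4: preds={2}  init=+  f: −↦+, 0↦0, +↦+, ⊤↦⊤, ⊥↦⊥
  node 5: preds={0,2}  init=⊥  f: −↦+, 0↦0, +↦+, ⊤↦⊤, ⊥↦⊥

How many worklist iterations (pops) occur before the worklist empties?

Worklist (19 pops):
  #1 pop 0: in=+ → + (was ⊥); enqueue []
  #2 pop 1: in=⊥ → ⊥ (no change)
  #3 pop 2: in=+ → + (was ⊥); enqueue []
  #4 pop 3: in=+ → − (was ⊥); enqueue []
  #5 pop 4: in=+ → + (no change)
  #6 pop 5: in=+ → + (was ⊥); enqueue [1,2]
  #7 pop 1: in=+ → − (was ⊥); enqueue [0]
  #8 pop 2: in=+ → + (no change)
  #9 pop 0: in=⊤ → ⊤ (was +); enqueue [5]
  #10 pop 5: in=⊤ → ⊤ (was +); enqueue [1,2]
  #11 pop 1: in=⊤ → ⊤ (was −); enqueue [0]
  #12 pop 2: in=⊤ → ⊤ (was +); enqueue [3,4,5]
  #13 pop 0: in=⊤ → ⊤ (no change)
  #14 pop 3: in=⊤ → ⊤ (was −); enqueue []
  #15 pop 4: in=⊤ → ⊤ (was +); enqueue [0,2,3]
  #16 pop 5: in=⊤ → ⊤ (no change)
  #17 pop 0: in=⊤ → ⊤ (no change)
  #18 pop 2: in=⊤ → ⊤ (no change)
  #19 pop 3: in=⊤ → ⊤ (no change)

Fixpoint:
  val[0] = ⊤
  val[1] = ⊤
  val[2] = ⊤
  val[3] = ⊤
  val[4] = ⊤
  val[5] = ⊤

19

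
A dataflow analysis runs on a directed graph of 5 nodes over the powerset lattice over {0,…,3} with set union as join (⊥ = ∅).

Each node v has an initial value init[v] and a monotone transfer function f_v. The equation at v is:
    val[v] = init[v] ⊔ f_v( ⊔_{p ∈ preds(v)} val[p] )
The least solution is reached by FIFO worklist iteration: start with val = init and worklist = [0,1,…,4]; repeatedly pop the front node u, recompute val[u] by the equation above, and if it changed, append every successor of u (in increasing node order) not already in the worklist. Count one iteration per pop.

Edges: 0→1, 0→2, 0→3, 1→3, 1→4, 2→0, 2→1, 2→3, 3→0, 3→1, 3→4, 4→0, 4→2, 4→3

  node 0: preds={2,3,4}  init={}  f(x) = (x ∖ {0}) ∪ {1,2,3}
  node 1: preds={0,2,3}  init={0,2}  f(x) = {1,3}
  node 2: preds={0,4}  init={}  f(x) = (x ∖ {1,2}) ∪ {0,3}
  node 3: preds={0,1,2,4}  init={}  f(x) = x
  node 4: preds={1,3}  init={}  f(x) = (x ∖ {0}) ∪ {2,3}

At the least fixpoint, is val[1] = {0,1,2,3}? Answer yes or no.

yes

Worklist (9 pops):
  #1 pop 0: in={} → {1,2,3} (was {}); enqueue []
  #2 pop 1: in={1,2,3} → {0,1,2,3} (was {0,2}); enqueue []
  #3 pop 2: in={1,2,3} → {0,3} (was {}); enqueue [0,1]
  #4 pop 3: in={0,1,2,3} → {0,1,2,3} (was {}); enqueue []
  #5 pop 4: in={0,1,2,3} → {1,2,3} (was {}); enqueue [2,3]
  #6 pop 0: in={0,1,2,3} → {1,2,3} (no change)
  #7 pop 1: in={0,1,2,3} → {0,1,2,3} (no change)
  #8 pop 2: in={1,2,3} → {0,3} (no change)
  #9 pop 3: in={0,1,2,3} → {0,1,2,3} (no change)

Fixpoint:
  val[0] = {1,2,3}
  val[1] = {0,1,2,3}
  val[2] = {0,3}
  val[3] = {0,1,2,3}
  val[4] = {1,2,3}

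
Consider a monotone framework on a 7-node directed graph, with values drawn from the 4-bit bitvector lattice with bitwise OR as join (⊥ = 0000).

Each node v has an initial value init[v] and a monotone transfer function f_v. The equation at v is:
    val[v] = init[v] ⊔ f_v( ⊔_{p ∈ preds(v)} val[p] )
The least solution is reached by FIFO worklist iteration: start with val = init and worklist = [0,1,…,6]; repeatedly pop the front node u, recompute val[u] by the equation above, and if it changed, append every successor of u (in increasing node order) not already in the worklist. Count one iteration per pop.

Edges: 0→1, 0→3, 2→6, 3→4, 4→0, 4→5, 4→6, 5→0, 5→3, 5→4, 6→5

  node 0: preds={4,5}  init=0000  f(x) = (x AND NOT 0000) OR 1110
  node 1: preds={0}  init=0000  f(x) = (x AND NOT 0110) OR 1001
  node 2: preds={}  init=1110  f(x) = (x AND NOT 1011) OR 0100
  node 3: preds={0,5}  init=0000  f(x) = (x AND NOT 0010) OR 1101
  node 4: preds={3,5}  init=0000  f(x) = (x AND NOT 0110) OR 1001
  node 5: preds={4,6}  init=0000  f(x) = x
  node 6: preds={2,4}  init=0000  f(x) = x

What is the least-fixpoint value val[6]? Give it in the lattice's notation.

1111

Trace (15 dequeues):
  [1] u=0 | in 0000 | out 1110 | prev 0000 | push {}
  [2] u=1 | in 1110 | out 1001 | prev 0000 | push {}
  [3] u=2 | in 0000 | out 1110 | ==
  [4] u=3 | in 1110 | out 1101 | prev 0000 | push {}
  [5] u=4 | in 1101 | out 1001 | prev 0000 | push {0}
  [6] u=5 | in 1001 | out 1001 | prev 0000 | push {3,4}
  [7] u=6 | in 1111 | out 1111 | prev 0000 | push {5}
  [8] u=0 | in 1001 | out 1111 | prev 1110 | push {1}
  [9] u=3 | in 1111 | out 1101 | ==
  [10] u=4 | in 1101 | out 1001 | ==
  [11] u=5 | in 1111 | out 1111 | prev 1001 | push {0,3,4}
  [12] u=1 | in 1111 | out 1001 | ==
  [13] u=0 | in 1111 | out 1111 | ==
  [14] u=3 | in 1111 | out 1101 | ==
  [15] u=4 | in 1111 | out 1001 | ==

Converged values:
  [0] 1111
  [1] 1001
  [2] 1110
  [3] 1101
  [4] 1001
  [5] 1111
  [6] 1111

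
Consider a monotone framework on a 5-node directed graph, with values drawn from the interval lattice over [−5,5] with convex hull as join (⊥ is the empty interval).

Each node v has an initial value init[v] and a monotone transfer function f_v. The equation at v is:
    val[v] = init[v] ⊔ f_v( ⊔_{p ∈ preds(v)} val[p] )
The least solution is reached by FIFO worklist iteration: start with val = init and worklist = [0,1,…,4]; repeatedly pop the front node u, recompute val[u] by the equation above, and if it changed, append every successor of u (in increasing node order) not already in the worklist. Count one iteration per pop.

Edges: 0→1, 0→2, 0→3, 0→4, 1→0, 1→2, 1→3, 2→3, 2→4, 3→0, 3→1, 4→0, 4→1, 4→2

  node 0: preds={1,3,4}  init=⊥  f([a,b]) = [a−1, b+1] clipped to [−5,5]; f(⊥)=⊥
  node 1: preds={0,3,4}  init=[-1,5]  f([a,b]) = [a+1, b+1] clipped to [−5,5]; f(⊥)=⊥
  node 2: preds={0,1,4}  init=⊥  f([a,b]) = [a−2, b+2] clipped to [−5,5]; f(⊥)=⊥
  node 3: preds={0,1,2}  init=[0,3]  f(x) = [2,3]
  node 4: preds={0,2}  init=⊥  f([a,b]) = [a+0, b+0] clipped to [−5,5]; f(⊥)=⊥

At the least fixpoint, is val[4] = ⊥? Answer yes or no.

Iteration log — 13 steps:
  step 1. node 0  ⊔preds=[-1,5]  new=[-2,5]  old=⊥  +wl: 
  step 2. node 1  ⊔preds=[-2,5]  new=[-1,5]  stable
  step 3. node 2  ⊔preds=[-2,5]  new=[-4,5]  old=⊥  +wl: 
  step 4. node 3  ⊔preds=[-4,5]  new=[0,3]  stable
  step 5. node 4  ⊔preds=[-4,5]  new=[-4,5]  old=⊥  +wl: 0,1,2
  step 6. node 0  ⊔preds=[-4,5]  new=[-5,5]  old=[-2,5]  +wl: 3,4
  step 7. node 1  ⊔preds=[-5,5]  new=[-4,5]  old=[-1,5]  +wl: 0
  step 8. node 2  ⊔preds=[-5,5]  new=[-5,5]  old=[-4,5]  +wl: 
  step 9. node 3  ⊔preds=[-5,5]  new=[0,3]  stable
  step 10. node 4  ⊔preds=[-5,5]  new=[-5,5]  old=[-4,5]  +wl: 1,2
  step 11. node 0  ⊔preds=[-5,5]  new=[-5,5]  stable
  step 12. node 1  ⊔preds=[-5,5]  new=[-4,5]  stable
  step 13. node 2  ⊔preds=[-5,5]  new=[-5,5]  stable

Least fixpoint reached:
  node 0: [-5,5]
  node 1: [-4,5]
  node 2: [-5,5]
  node 3: [0,3]
  node 4: [-5,5]

no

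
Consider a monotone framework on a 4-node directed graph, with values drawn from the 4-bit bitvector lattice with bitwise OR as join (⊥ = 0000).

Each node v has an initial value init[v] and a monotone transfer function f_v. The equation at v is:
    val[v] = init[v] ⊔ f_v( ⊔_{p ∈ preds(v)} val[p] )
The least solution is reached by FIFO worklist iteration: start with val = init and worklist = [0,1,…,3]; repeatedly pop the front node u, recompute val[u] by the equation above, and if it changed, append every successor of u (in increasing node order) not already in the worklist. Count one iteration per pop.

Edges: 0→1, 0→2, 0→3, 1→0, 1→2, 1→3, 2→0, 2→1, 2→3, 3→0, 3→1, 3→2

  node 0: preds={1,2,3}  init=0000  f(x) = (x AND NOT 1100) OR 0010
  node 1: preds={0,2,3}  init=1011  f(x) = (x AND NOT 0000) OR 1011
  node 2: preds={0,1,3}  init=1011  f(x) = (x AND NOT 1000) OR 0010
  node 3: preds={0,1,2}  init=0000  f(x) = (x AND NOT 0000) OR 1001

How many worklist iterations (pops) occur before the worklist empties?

7

Trace (7 dequeues):
  [1] u=0 | in 1011 | out 0011 | prev 0000 | push {}
  [2] u=1 | in 1011 | out 1011 | ==
  [3] u=2 | in 1011 | out 1011 | ==
  [4] u=3 | in 1011 | out 1011 | prev 0000 | push {0,1,2}
  [5] u=0 | in 1011 | out 0011 | ==
  [6] u=1 | in 1011 | out 1011 | ==
  [7] u=2 | in 1011 | out 1011 | ==

Converged values:
  [0] 0011
  [1] 1011
  [2] 1011
  [3] 1011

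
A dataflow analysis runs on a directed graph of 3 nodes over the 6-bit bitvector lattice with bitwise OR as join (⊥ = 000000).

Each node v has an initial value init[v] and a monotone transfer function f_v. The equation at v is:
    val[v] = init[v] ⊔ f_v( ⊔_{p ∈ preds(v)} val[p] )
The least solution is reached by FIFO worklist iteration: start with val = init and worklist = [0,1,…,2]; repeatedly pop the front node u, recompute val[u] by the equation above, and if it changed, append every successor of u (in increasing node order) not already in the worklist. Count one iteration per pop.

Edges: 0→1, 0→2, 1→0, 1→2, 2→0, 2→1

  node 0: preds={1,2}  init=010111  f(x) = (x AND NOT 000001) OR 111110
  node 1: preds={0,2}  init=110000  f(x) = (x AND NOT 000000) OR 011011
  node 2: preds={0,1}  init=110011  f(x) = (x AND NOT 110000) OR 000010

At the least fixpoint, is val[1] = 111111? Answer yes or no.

Trace (5 dequeues):
  [1] u=0 | in 110011 | out 111111 | prev 010111 | push {}
  [2] u=1 | in 111111 | out 111111 | prev 110000 | push {0}
  [3] u=2 | in 111111 | out 111111 | prev 110011 | push {1}
  [4] u=0 | in 111111 | out 111111 | ==
  [5] u=1 | in 111111 | out 111111 | ==

Converged values:
  [0] 111111
  [1] 111111
  [2] 111111

yes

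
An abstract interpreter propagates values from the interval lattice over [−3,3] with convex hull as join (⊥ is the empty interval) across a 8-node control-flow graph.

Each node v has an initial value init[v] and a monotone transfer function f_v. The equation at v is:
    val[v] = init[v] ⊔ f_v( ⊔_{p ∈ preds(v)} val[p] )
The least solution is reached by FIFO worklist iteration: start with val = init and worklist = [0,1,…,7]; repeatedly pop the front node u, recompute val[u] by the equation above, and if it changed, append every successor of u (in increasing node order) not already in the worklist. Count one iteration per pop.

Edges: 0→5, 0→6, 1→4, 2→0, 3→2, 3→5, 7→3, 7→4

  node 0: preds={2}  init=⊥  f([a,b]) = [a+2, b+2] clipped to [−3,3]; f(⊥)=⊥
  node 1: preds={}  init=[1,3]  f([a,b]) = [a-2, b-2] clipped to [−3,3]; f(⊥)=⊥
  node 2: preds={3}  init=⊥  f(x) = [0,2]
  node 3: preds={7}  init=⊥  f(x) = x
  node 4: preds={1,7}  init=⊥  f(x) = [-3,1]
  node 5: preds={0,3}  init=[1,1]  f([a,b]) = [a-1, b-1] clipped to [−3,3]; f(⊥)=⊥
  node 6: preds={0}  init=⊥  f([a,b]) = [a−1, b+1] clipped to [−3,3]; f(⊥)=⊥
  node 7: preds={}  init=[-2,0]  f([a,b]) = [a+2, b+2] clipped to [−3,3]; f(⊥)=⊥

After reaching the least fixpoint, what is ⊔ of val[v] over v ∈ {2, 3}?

Iteration log — 12 steps:
  step 1. node 0  ⊔preds=⊥  new=⊥  stable
  step 2. node 1  ⊔preds=⊥  new=[1,3]  stable
  step 3. node 2  ⊔preds=⊥  new=[0,2]  old=⊥  +wl: 0
  step 4. node 3  ⊔preds=[-2,0]  new=[-2,0]  old=⊥  +wl: 2
  step 5. node 4  ⊔preds=[-2,3]  new=[-3,1]  old=⊥  +wl: 
  step 6. node 5  ⊔preds=[-2,0]  new=[-3,1]  old=[1,1]  +wl: 
  step 7. node 6  ⊔preds=⊥  new=⊥  stable
  step 8. node 7  ⊔preds=⊥  new=[-2,0]  stable
  step 9. node 0  ⊔preds=[0,2]  new=[2,3]  old=⊥  +wl: 5,6
  step 10. node 2  ⊔preds=[-2,0]  new=[0,2]  stable
  step 11. node 5  ⊔preds=[-2,3]  new=[-3,2]  old=[-3,1]  +wl: 
  step 12. node 6  ⊔preds=[2,3]  new=[1,3]  old=⊥  +wl: 

Least fixpoint reached:
  node 0: [2,3]
  node 1: [1,3]
  node 2: [0,2]
  node 3: [-2,0]
  node 4: [-3,1]
  node 5: [-3,2]
  node 6: [1,3]
  node 7: [-2,0]

[-2,2]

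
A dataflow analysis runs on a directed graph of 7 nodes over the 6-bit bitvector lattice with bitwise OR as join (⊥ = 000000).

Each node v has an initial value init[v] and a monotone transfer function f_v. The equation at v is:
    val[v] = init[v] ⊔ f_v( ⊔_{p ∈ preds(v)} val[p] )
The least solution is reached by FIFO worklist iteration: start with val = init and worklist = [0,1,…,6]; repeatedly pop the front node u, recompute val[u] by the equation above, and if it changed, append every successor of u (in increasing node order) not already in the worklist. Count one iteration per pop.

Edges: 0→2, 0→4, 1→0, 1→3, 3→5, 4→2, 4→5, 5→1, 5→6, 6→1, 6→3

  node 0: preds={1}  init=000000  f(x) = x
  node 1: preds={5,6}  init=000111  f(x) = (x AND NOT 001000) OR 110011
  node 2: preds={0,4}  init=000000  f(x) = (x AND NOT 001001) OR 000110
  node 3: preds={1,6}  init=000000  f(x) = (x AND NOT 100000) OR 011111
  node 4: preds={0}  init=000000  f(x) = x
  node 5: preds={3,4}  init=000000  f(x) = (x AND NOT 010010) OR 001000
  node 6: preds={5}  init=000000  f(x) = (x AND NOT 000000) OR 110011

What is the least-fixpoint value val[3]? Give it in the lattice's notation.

011111

Trace (16 dequeues):
  [1] u=0 | in 000111 | out 000111 | prev 000000 | push {}
  [2] u=1 | in 000000 | out 110111 | prev 000111 | push {0}
  [3] u=2 | in 000111 | out 000110 | prev 000000 | push {}
  [4] u=3 | in 110111 | out 011111 | prev 000000 | push {}
  [5] u=4 | in 000111 | out 000111 | prev 000000 | push {2}
  [6] u=5 | in 011111 | out 001101 | prev 000000 | push {1}
  [7] u=6 | in 001101 | out 111111 | prev 000000 | push {3}
  [8] u=0 | in 110111 | out 110111 | prev 000111 | push {4}
  [9] u=2 | in 110111 | out 110110 | prev 000110 | push {}
  [10] u=1 | in 111111 | out 110111 | ==
  [11] u=3 | in 111111 | out 011111 | ==
  [12] u=4 | in 110111 | out 110111 | prev 000111 | push {2,5}
  [13] u=2 | in 110111 | out 110110 | ==
  [14] u=5 | in 111111 | out 101101 | prev 001101 | push {1,6}
  [15] u=1 | in 111111 | out 110111 | ==
  [16] u=6 | in 101101 | out 111111 | ==

Converged values:
  [0] 110111
  [1] 110111
  [2] 110110
  [3] 011111
  [4] 110111
  [5] 101101
  [6] 111111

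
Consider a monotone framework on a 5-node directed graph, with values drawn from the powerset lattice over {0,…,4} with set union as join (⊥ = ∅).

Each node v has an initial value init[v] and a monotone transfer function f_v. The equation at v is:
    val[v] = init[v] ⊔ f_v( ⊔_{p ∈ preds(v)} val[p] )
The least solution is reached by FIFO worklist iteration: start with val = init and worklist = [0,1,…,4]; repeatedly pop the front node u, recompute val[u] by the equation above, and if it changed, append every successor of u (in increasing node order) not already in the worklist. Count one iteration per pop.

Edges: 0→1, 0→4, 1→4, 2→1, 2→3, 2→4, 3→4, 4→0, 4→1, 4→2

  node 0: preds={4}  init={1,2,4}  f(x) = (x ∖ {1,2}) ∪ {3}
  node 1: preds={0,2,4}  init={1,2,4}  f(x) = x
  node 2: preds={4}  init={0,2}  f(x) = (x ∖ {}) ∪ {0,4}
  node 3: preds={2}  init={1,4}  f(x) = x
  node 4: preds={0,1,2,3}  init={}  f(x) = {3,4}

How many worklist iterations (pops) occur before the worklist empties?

Iteration log — 11 steps:
  step 1. node 0  ⊔preds={}  new={1,2,3,4}  old={1,2,4}  +wl: 
  step 2. node 1  ⊔preds={0,1,2,3,4}  new={0,1,2,3,4}  old={1,2,4}  +wl: 
  step 3. node 2  ⊔preds={}  new={0,2,4}  old={0,2}  +wl: 1
  step 4. node 3  ⊔preds={0,2,4}  new={0,1,2,4}  old={1,4}  +wl: 
  step 5. node 4  ⊔preds={0,1,2,3,4}  new={3,4}  old={}  +wl: 0,2
  step 6. node 1  ⊔preds={0,1,2,3,4}  new={0,1,2,3,4}  stable
  step 7. node 0  ⊔preds={3,4}  new={1,2,3,4}  stable
  step 8. node 2  ⊔preds={3,4}  new={0,2,3,4}  old={0,2,4}  +wl: 1,3,4
  step 9. node 1  ⊔preds={0,1,2,3,4}  new={0,1,2,3,4}  stable
  step 10. node 3  ⊔preds={0,2,3,4}  new={0,1,2,3,4}  old={0,1,2,4}  +wl: 
  step 11. node 4  ⊔preds={0,1,2,3,4}  new={3,4}  stable

Least fixpoint reached:
  node 0: {1,2,3,4}
  node 1: {0,1,2,3,4}
  node 2: {0,2,3,4}
  node 3: {0,1,2,3,4}
  node 4: {3,4}

11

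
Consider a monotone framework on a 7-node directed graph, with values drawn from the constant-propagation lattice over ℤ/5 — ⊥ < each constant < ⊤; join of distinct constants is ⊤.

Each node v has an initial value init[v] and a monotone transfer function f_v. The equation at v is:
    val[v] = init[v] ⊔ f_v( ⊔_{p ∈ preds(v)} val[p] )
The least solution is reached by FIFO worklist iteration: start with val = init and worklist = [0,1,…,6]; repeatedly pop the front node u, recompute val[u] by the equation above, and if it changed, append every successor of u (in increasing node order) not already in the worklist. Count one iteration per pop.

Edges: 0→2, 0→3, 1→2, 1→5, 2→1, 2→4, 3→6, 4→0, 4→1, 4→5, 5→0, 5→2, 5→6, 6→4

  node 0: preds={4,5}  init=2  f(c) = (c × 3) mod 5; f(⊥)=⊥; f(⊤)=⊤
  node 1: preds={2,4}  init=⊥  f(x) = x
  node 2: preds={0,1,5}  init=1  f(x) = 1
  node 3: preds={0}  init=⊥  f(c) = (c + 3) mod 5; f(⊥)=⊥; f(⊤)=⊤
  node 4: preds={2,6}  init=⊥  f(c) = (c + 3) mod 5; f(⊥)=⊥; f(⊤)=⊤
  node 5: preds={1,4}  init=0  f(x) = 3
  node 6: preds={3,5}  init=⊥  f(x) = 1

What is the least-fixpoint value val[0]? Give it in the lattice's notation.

⊤

Iteration log — 12 steps:
  step 1. node 0  ⊔preds=0  new=⊤  old=2  +wl: 
  step 2. node 1  ⊔preds=1  new=1  old=⊥  +wl: 
  step 3. node 2  ⊔preds=⊤  new=1  stable
  step 4. node 3  ⊔preds=⊤  new=⊤  old=⊥  +wl: 
  step 5. node 4  ⊔preds=1  new=4  old=⊥  +wl: 0,1
  step 6. node 5  ⊔preds=⊤  new=⊤  old=0  +wl: 2
  step 7. node 6  ⊔preds=⊤  new=1  old=⊥  +wl: 4
  step 8. node 0  ⊔preds=⊤  new=⊤  stable
  step 9. node 1  ⊔preds=⊤  new=⊤  old=1  +wl: 5
  step 10. node 2  ⊔preds=⊤  new=1  stable
  step 11. node 4  ⊔preds=1  new=4  stable
  step 12. node 5  ⊔preds=⊤  new=⊤  stable

Least fixpoint reached:
  node 0: ⊤
  node 1: ⊤
  node 2: 1
  node 3: ⊤
  node 4: 4
  node 5: ⊤
  node 6: 1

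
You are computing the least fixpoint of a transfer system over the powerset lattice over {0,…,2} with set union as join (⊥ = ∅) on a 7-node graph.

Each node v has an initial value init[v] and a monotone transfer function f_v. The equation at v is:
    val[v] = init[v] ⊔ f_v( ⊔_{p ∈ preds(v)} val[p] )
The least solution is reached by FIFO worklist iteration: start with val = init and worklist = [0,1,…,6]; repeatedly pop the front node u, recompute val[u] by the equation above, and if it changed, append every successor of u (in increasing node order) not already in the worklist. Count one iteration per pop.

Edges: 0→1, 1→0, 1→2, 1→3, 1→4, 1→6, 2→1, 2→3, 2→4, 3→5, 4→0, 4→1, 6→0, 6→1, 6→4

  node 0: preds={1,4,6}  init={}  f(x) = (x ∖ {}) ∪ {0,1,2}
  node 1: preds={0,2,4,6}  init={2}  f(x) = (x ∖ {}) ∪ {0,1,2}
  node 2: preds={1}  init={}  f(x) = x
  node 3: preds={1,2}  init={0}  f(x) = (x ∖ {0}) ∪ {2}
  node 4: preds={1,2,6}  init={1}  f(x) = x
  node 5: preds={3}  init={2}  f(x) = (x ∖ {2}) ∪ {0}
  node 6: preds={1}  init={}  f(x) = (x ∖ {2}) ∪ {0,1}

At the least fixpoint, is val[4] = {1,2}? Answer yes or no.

Trace (10 dequeues):
  [1] u=0 | in {1,2} | out {0,1,2} | prev {} | push {}
  [2] u=1 | in {0,1,2} | out {0,1,2} | prev {2} | push {0}
  [3] u=2 | in {0,1,2} | out {0,1,2} | prev {} | push {1}
  [4] u=3 | in {0,1,2} | out {0,1,2} | prev {0} | push {}
  [5] u=4 | in {0,1,2} | out {0,1,2} | prev {1} | push {}
  [6] u=5 | in {0,1,2} | out {0,1,2} | prev {2} | push {}
  [7] u=6 | in {0,1,2} | out {0,1} | prev {} | push {4}
  [8] u=0 | in {0,1,2} | out {0,1,2} | ==
  [9] u=1 | in {0,1,2} | out {0,1,2} | ==
  [10] u=4 | in {0,1,2} | out {0,1,2} | ==

Converged values:
  [0] {0,1,2}
  [1] {0,1,2}
  [2] {0,1,2}
  [3] {0,1,2}
  [4] {0,1,2}
  [5] {0,1,2}
  [6] {0,1}

no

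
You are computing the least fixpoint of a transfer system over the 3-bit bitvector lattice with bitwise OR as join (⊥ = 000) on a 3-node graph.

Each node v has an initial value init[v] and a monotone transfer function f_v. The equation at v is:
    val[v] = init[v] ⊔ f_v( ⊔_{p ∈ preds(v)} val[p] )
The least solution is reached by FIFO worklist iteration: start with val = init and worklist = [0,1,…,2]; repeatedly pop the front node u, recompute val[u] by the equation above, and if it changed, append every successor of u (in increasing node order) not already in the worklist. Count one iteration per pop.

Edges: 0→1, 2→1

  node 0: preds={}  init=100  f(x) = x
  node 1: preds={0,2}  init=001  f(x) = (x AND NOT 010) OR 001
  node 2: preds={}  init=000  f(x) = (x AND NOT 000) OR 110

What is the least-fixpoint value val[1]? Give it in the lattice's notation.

Iteration log — 4 steps:
  step 1. node 0  ⊔preds=000  new=100  stable
  step 2. node 1  ⊔preds=100  new=101  old=001  +wl: 
  step 3. node 2  ⊔preds=000  new=110  old=000  +wl: 1
  step 4. node 1  ⊔preds=110  new=101  stable

Least fixpoint reached:
  node 0: 100
  node 1: 101
  node 2: 110

101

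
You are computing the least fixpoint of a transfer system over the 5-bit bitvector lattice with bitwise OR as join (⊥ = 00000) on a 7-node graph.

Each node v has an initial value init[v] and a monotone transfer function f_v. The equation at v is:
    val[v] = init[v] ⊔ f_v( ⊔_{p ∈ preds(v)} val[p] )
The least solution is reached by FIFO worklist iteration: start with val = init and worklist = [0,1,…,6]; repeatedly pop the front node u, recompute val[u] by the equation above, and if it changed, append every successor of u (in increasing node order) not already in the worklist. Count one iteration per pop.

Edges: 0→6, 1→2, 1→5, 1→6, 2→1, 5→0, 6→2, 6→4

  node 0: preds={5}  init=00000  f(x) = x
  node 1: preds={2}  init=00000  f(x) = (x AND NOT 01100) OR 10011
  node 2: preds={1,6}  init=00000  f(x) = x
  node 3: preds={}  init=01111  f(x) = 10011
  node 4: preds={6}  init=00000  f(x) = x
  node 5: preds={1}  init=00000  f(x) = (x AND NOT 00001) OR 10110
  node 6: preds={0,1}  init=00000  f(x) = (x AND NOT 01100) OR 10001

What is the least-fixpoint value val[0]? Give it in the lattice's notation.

Iteration log — 12 steps:
  step 1. node 0  ⊔preds=00000  new=00000  stable
  step 2. node 1  ⊔preds=00000  new=10011  old=00000  +wl: 
  step 3. node 2  ⊔preds=10011  new=10011  old=00000  +wl: 1
  step 4. node 3  ⊔preds=00000  new=11111  old=01111  +wl: 
  step 5. node 4  ⊔preds=00000  new=00000  stable
  step 6. node 5  ⊔preds=10011  new=10110  old=00000  +wl: 0
  step 7. node 6  ⊔preds=10011  new=10011  old=00000  +wl: 2,4
  step 8. node 1  ⊔preds=10011  new=10011  stable
  step 9. node 0  ⊔preds=10110  new=10110  old=00000  +wl: 6
  step 10. node 2  ⊔preds=10011  new=10011  stable
  step 11. node 4  ⊔preds=10011  new=10011  old=00000  +wl: 
  step 12. node 6  ⊔preds=10111  new=10011  stable

Least fixpoint reached:
  node 0: 10110
  node 1: 10011
  node 2: 10011
  node 3: 11111
  node 4: 10011
  node 5: 10110
  node 6: 10011

10110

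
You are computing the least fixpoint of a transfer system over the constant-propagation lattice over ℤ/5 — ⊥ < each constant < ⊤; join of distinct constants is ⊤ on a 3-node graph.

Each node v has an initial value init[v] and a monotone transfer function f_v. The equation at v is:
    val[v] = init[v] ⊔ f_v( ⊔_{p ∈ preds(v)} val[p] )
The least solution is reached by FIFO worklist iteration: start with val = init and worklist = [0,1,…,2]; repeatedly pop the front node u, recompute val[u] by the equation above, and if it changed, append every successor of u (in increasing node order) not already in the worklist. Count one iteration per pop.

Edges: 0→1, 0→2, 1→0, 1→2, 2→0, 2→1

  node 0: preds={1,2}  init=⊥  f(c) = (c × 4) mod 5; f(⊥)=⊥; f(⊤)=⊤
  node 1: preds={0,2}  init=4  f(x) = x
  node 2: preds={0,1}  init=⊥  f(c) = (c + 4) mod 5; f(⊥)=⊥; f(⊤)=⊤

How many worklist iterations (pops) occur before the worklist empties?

6

Trace (6 dequeues):
  [1] u=0 | in 4 | out 1 | prev ⊥ | push {}
  [2] u=1 | in 1 | out ⊤ | prev 4 | push {0}
  [3] u=2 | in ⊤ | out ⊤ | prev ⊥ | push {1}
  [4] u=0 | in ⊤ | out ⊤ | prev 1 | push {2}
  [5] u=1 | in ⊤ | out ⊤ | ==
  [6] u=2 | in ⊤ | out ⊤ | ==

Converged values:
  [0] ⊤
  [1] ⊤
  [2] ⊤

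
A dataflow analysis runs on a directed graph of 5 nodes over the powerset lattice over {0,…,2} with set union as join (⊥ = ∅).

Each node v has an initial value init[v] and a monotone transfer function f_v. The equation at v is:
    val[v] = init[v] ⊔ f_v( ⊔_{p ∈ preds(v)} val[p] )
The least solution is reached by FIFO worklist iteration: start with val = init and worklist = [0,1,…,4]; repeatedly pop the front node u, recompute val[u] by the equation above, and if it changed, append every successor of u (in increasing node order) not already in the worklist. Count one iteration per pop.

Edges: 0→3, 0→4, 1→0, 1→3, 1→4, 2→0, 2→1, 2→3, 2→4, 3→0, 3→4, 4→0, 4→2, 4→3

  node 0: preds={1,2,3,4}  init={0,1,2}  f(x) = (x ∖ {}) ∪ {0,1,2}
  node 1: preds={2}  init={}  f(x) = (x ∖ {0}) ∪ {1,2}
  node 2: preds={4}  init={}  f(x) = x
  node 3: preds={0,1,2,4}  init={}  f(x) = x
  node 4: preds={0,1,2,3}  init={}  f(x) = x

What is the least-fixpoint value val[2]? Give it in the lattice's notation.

{0,1,2}

Trace (11 dequeues):
  [1] u=0 | in {} | out {0,1,2} | ==
  [2] u=1 | in {} | out {1,2} | prev {} | push {0}
  [3] u=2 | in {} | out {} | ==
  [4] u=3 | in {0,1,2} | out {0,1,2} | prev {} | push {}
  [5] u=4 | in {0,1,2} | out {0,1,2} | prev {} | push {2,3}
  [6] u=0 | in {0,1,2} | out {0,1,2} | ==
  [7] u=2 | in {0,1,2} | out {0,1,2} | prev {} | push {0,1,4}
  [8] u=3 | in {0,1,2} | out {0,1,2} | ==
  [9] u=0 | in {0,1,2} | out {0,1,2} | ==
  [10] u=1 | in {0,1,2} | out {1,2} | ==
  [11] u=4 | in {0,1,2} | out {0,1,2} | ==

Converged values:
  [0] {0,1,2}
  [1] {1,2}
  [2] {0,1,2}
  [3] {0,1,2}
  [4] {0,1,2}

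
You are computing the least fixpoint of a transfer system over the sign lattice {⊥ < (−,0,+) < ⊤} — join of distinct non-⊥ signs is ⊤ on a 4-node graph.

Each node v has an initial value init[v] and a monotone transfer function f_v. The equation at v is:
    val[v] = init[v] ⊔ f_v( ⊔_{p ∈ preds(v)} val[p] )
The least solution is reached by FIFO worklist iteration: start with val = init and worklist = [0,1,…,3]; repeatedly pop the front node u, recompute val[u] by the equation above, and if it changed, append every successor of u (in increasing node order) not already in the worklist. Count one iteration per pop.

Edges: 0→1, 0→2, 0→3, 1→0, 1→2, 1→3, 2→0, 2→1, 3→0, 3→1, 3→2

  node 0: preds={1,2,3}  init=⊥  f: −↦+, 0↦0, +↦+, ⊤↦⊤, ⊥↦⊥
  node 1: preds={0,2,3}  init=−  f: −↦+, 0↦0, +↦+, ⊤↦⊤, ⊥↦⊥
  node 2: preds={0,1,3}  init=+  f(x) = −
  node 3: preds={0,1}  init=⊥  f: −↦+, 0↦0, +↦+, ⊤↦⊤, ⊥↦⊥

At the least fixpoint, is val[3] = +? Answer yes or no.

Iteration log — 7 steps:
  step 1. node 0  ⊔preds=⊤  new=⊤  old=⊥  +wl: 
  step 2. node 1  ⊔preds=⊤  new=⊤  old=−  +wl: 0
  step 3. node 2  ⊔preds=⊤  new=⊤  old=+  +wl: 1
  step 4. node 3  ⊔preds=⊤  new=⊤  old=⊥  +wl: 2
  step 5. node 0  ⊔preds=⊤  new=⊤  stable
  step 6. node 1  ⊔preds=⊤  new=⊤  stable
  step 7. node 2  ⊔preds=⊤  new=⊤  stable

Least fixpoint reached:
  node 0: ⊤
  node 1: ⊤
  node 2: ⊤
  node 3: ⊤

no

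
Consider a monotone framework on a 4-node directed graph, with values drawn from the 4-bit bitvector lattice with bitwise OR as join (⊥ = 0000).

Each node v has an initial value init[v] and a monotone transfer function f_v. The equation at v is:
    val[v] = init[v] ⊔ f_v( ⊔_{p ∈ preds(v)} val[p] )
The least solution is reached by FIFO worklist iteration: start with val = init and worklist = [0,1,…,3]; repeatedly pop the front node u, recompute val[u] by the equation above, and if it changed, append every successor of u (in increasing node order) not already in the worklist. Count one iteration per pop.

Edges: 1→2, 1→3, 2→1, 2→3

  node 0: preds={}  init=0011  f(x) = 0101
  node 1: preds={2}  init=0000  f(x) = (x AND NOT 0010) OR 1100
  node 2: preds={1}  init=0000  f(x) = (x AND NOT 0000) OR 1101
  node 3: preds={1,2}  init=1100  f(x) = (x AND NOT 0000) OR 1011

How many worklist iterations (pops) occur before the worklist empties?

7

Iteration log — 7 steps:
  step 1. node 0  ⊔preds=0000  new=0111  old=0011  +wl: 
  step 2. node 1  ⊔preds=0000  new=1100  old=0000  +wl: 
  step 3. node 2  ⊔preds=1100  new=1101  old=0000  +wl: 1
  step 4. node 3  ⊔preds=1101  new=1111  old=1100  +wl: 
  step 5. node 1  ⊔preds=1101  new=1101  old=1100  +wl: 2,3
  step 6. node 2  ⊔preds=1101  new=1101  stable
  step 7. node 3  ⊔preds=1101  new=1111  stable

Least fixpoint reached:
  node 0: 0111
  node 1: 1101
  node 2: 1101
  node 3: 1111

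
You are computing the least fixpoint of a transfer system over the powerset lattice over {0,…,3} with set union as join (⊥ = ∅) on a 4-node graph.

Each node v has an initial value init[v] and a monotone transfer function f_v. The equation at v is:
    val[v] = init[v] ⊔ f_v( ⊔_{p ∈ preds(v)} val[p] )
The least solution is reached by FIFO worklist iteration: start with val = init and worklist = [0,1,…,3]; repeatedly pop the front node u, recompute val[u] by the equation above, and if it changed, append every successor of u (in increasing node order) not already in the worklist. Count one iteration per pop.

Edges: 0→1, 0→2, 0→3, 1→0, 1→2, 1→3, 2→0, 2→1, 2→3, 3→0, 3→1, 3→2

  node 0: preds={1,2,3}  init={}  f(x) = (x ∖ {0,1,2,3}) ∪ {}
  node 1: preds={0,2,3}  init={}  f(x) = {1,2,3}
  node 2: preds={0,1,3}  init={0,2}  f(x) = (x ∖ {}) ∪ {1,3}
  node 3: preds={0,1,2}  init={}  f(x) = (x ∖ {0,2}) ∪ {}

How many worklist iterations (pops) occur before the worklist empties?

Worklist (7 pops):
  #1 pop 0: in={0,2} → {} (no change)
  #2 pop 1: in={0,2} → {1,2,3} (was {}); enqueue [0]
  #3 pop 2: in={1,2,3} → {0,1,2,3} (was {0,2}); enqueue [1]
  #4 pop 3: in={0,1,2,3} → {1,3} (was {}); enqueue [2]
  #5 pop 0: in={0,1,2,3} → {} (no change)
  #6 pop 1: in={0,1,2,3} → {1,2,3} (no change)
  #7 pop 2: in={1,2,3} → {0,1,2,3} (no change)

Fixpoint:
  val[0] = {}
  val[1] = {1,2,3}
  val[2] = {0,1,2,3}
  val[3] = {1,3}

7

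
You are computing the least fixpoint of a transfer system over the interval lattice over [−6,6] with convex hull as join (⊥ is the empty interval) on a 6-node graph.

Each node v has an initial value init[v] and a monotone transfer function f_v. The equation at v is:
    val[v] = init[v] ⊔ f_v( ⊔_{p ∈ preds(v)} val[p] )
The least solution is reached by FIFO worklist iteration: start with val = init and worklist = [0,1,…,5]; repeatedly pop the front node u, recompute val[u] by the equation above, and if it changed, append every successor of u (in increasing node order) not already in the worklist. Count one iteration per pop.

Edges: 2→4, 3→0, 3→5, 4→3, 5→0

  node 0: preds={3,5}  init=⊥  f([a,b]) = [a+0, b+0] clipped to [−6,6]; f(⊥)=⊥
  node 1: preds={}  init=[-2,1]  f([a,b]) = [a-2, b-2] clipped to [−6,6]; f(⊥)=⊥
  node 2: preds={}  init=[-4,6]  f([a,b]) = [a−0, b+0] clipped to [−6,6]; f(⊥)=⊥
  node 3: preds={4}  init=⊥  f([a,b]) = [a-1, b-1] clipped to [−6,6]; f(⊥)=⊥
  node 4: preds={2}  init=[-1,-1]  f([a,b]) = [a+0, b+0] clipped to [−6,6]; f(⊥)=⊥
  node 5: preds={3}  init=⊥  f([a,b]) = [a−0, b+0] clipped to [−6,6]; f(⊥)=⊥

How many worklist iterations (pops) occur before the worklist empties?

Worklist (11 pops):
  #1 pop 0: in=⊥ → ⊥ (no change)
  #2 pop 1: in=⊥ → [-2,1] (no change)
  #3 pop 2: in=⊥ → [-4,6] (no change)
  #4 pop 3: in=[-1,-1] → [-2,-2] (was ⊥); enqueue [0]
  #5 pop 4: in=[-4,6] → [-4,6] (was [-1,-1]); enqueue [3]
  #6 pop 5: in=[-2,-2] → [-2,-2] (was ⊥); enqueue []
  #7 pop 0: in=[-2,-2] → [-2,-2] (was ⊥); enqueue []
  #8 pop 3: in=[-4,6] → [-5,5] (was [-2,-2]); enqueue [0,5]
  #9 pop 0: in=[-5,5] → [-5,5] (was [-2,-2]); enqueue []
  #10 pop 5: in=[-5,5] → [-5,5] (was [-2,-2]); enqueue [0]
  #11 pop 0: in=[-5,5] → [-5,5] (no change)

Fixpoint:
  val[0] = [-5,5]
  val[1] = [-2,1]
  val[2] = [-4,6]
  val[3] = [-5,5]
  val[4] = [-4,6]
  val[5] = [-5,5]

11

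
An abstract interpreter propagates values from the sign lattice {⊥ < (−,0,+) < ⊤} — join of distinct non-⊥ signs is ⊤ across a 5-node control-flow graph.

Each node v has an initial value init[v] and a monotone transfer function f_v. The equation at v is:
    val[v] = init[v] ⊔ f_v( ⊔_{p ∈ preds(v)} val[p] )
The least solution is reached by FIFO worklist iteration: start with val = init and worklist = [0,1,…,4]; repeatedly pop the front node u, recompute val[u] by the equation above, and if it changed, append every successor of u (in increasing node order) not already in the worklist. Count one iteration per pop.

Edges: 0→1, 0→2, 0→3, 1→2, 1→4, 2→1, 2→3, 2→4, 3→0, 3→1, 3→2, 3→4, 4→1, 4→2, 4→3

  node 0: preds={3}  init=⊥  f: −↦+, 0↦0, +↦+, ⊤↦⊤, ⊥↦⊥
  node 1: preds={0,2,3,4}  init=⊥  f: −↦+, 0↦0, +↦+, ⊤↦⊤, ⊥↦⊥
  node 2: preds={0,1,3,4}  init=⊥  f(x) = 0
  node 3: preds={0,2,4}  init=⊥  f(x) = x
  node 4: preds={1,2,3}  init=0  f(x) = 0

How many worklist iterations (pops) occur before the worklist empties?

Trace (10 dequeues):
  [1] u=0 | in ⊥ | out ⊥ | ==
  [2] u=1 | in 0 | out 0 | prev ⊥ | push {}
  [3] u=2 | in 0 | out 0 | prev ⊥ | push {1}
  [4] u=3 | in 0 | out 0 | prev ⊥ | push {0,2}
  [5] u=4 | in 0 | out 0 | ==
  [6] u=1 | in 0 | out 0 | ==
  [7] u=0 | in 0 | out 0 | prev ⊥ | push {1,3}
  [8] u=2 | in 0 | out 0 | ==
  [9] u=1 | in 0 | out 0 | ==
  [10] u=3 | in 0 | out 0 | ==

Converged values:
  [0] 0
  [1] 0
  [2] 0
  [3] 0
  [4] 0

10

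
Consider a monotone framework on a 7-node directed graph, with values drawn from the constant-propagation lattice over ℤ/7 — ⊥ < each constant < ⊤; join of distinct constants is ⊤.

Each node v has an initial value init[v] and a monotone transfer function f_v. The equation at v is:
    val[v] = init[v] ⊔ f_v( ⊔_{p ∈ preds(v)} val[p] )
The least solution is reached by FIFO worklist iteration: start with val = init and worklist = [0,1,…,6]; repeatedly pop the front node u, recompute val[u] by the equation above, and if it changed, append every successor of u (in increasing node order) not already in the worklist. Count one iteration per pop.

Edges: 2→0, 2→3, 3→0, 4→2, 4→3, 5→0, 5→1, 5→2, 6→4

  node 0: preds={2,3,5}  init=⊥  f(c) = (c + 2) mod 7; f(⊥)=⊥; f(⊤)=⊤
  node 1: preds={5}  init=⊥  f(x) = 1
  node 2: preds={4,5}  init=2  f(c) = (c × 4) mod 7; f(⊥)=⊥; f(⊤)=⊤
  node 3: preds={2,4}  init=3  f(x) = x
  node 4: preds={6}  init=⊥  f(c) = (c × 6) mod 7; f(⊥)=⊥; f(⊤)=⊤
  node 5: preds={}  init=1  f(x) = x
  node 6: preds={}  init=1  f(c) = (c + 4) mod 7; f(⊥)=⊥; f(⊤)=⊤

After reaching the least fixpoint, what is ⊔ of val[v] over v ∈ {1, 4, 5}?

⊤

Iteration log — 10 steps:
  step 1. node 0  ⊔preds=⊤  new=⊤  old=⊥  +wl: 
  step 2. node 1  ⊔preds=1  new=1  old=⊥  +wl: 
  step 3. node 2  ⊔preds=1  new=⊤  old=2  +wl: 0
  step 4. node 3  ⊔preds=⊤  new=⊤  old=3  +wl: 
  step 5. node 4  ⊔preds=1  new=6  old=⊥  +wl: 2,3
  step 6. node 5  ⊔preds=⊥  new=1  stable
  step 7. node 6  ⊔preds=⊥  new=1  stable
  step 8. node 0  ⊔preds=⊤  new=⊤  stable
  step 9. node 2  ⊔preds=⊤  new=⊤  stable
  step 10. node 3  ⊔preds=⊤  new=⊤  stable

Least fixpoint reached:
  node 0: ⊤
  node 1: 1
  node 2: ⊤
  node 3: ⊤
  node 4: 6
  node 5: 1
  node 6: 1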